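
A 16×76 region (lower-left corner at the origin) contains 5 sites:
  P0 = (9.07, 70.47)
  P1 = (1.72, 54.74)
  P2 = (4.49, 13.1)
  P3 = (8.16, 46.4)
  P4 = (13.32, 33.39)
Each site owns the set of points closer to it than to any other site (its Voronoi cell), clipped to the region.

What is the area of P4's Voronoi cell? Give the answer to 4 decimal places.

Area of P4's cell: 242.7107

1. box [0,16]×[0,76]: [(0, 0) (16, 0) (16, 76) (0, 76)]
2. ⊥bis P4·P0 via (11.195,51.93): [(0, 50.6469) (0, 0) (16, 0) (16, 52.4807)]  |A|=825.0208
3. ⊥bis P4·P1 via (7.52,44.065): [(0, 39.9792) (0, 0) (16, 0) (16, 48.6724)]  |A|=709.2127
4. ⊥bis P4·P2 via (8.905,23.245): [(0, 39.9792) (0, 27.1204) (16, 20.1573) (16, 48.6724)]  |A|=330.9912
5. ⊥bis P4·P3 via (10.74,39.895): [(0, 35.6353) (0, 27.1204) (16, 20.1573) (16, 41.9812)]  |A|=242.7107
6. canonical 4-gon: [(0, 35.6353) (0, 27.1204) (16, 20.1573) (16, 41.9812)]
7. shoelace: 242.7107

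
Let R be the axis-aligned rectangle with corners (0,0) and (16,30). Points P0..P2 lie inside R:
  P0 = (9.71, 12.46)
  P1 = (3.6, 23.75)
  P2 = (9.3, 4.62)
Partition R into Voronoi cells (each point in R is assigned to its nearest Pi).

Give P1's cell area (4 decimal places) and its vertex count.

Area of P1's cell: 178.6737 (4 vertices)

1. box [0,16]×[0,30]: [(0, 0) (16, 0) (16, 30) (0, 30)]
2. ⊥bis P1·P0 via (6.655,18.105): [(0, 14.5034) (16, 23.1624) (16, 30) (0, 30)]  |A|=178.6737
3. ⊥bis P1·P2 via (6.45,14.185): [(0, 14.5034) (16, 23.1624) (16, 30) (0, 30)]  |A|=178.6737
4. canonical 4-gon: [(0, 14.5034) (16, 23.1624) (16, 30) (0, 30)]
5. shoelace: 178.6737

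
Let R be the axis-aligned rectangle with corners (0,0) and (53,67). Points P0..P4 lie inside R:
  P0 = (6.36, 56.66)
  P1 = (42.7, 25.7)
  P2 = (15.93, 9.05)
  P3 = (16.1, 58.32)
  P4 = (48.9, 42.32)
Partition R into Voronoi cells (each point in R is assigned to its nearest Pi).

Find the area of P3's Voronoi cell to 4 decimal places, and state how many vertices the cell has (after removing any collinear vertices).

1. box [0,53]×[0,67]: [(0, 0) (53, 0) (53, 67) (0, 67)]
2. ⊥bis P3·P0 via (11.23,57.49): [(21.0281, 0) (53, 0) (53, 67) (9.6092, 67)]  |A|=2524.6508
3. ⊥bis P3·P1 via (29.4,42.01): [(15.7635, 30.8901) (53, 61.2546) (53, 67) (9.6092, 67)]  |A|=890.3881
4. ⊥bis P3·P2 via (16.015,33.685): [(15.2867, 33.6875) (19.1775, 33.6741) (53, 61.2546) (53, 67) (9.6092, 67)]  |A|=884.9491
5. ⊥bis P3·P4 via (32.5,50.32): [(15.2867, 33.6875) (19.1775, 33.6741) (27.8164, 40.7187) (40.6366, 67) (9.6092, 67)]  |A|=650.1412
6. canonical 5-gon: [(15.2867, 33.6875) (19.1775, 33.6741) (27.8164, 40.7187) (40.6366, 67) (9.6092, 67)]
7. shoelace: 650.1412

Area of P3's cell: 650.1412 (5 vertices)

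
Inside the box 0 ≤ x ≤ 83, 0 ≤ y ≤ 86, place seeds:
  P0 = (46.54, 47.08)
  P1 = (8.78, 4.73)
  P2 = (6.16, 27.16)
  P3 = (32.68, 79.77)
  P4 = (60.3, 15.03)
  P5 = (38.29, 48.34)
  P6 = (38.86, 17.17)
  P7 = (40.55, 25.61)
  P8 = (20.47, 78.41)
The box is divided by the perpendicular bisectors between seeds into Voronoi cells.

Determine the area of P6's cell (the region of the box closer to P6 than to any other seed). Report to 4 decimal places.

Area of P6's cell: 549.9185

1. box [0,83]×[0,86]: [(0, 0) (83, 0) (83, 86) (0, 86)]
2. ⊥bis P6·P0 via (42.7,32.125): [(0, 43.0891) (0, 0) (83, 0) (83, 21.7772)]  |A|=2691.9493
3. ⊥bis P6·P1 via (23.82,10.95): [(11.7793, 40.0645) (28.3485, 0) (83, 0) (83, 21.7772)]  |A|=1870.2849
4. ⊥bis P6·P2 via (22.51,22.165): [(26.8001, 36.2076) (21.096, 17.5366) (28.3485, 0) (83, 0) (83, 21.7772)]  |A|=1719.0582
5. ⊥bis P6·P3 via (35.77,48.47): [(26.8001, 36.2076) (21.096, 17.5366) (28.3485, 0) (83, 0) (83, 21.7772)]  |A|=1719.0582
6. ⊥bis P6·P4 via (49.58,16.1): [(50.9676, 30.0021) (26.8001, 36.2076) (21.096, 17.5366) (28.3485, 0) (47.973, 0)]  |A|=844.829
7. ⊥bis P6·P5 via (38.575,32.755): [(50.9676, 30.0021) (40.1353, 32.7835) (25.6732, 32.5191) (21.096, 17.5366) (28.3485, 0) (47.973, 0)]  |A|=818.3059
8. ⊥bis P6·P7 via (39.705,21.39): [(49.9042, 19.3477) (23.2781, 24.6793) (21.096, 17.5366) (28.3485, 0) (47.973, 0)]  |A|=549.9185
9. ⊥bis P6·P8 via (29.665,47.79): [(49.9042, 19.3477) (23.2781, 24.6793) (21.096, 17.5366) (28.3485, 0) (47.973, 0)]  |A|=549.9185
10. canonical 5-gon: [(49.9042, 19.3477) (23.2781, 24.6793) (21.096, 17.5366) (28.3485, 0) (47.973, 0)]
11. shoelace: 549.9185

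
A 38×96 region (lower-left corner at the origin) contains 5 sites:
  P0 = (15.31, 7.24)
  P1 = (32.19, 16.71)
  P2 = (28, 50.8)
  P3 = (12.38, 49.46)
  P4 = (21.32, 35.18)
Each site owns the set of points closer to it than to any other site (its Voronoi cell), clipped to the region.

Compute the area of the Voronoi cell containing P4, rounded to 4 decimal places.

Area of P4's cell: 549.2689

1. box [0,38]×[0,96]: [(0, 0) (38, 0) (38, 96) (0, 96)]
2. ⊥bis P4·P0 via (18.315,21.21): [(0, 25.1496) (38, 16.9757) (38, 96) (0, 96)]  |A|=2847.6192
3. ⊥bis P4·P1 via (26.755,25.945): [(0, 25.1496) (18.6038, 21.1479) (38, 32.5629) (38, 96) (0, 96)]  |A|=2696.4528
4. ⊥bis P4·P2 via (24.66,42.99): [(0, 53.536) (0, 25.1496) (18.6038, 21.1479) (38, 32.5629) (38, 37.2851)]  |A|=774.0533
5. ⊥bis P4·P3 via (16.85,42.32): [(20.6556, 44.7025) (0, 31.7711) (0, 25.1496) (18.6038, 21.1479) (38, 32.5629) (38, 37.2851)]  |A|=549.2689
6. canonical 6-gon: [(20.6556, 44.7025) (0, 31.7711) (0, 25.1496) (18.6038, 21.1479) (38, 32.5629) (38, 37.2851)]
7. shoelace: 549.2689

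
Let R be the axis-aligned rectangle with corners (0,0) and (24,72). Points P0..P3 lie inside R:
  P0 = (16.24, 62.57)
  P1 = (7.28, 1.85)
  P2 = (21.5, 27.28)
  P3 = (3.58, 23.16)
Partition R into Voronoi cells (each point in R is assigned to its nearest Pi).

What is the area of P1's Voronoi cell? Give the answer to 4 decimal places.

1. box [0,24]×[0,72]: [(0, 0) (24, 0) (24, 72) (0, 72)]
2. ⊥bis P1·P0 via (11.76,32.21): [(0, 33.9453) (0, 0) (24, 0) (24, 30.4038)]  |A|=772.19
3. ⊥bis P1·P2 via (14.39,14.565): [(0, 22.6116) (0, 0) (24, 0) (24, 9.1913)]  |A|=381.6347
4. ⊥bis P1·P3 via (5.43,12.505): [(15.0782, 14.1802) (0, 11.5622) (0, 0) (24, 0) (24, 9.1913)]  |A|=298.3321
5. canonical 5-gon: [(15.0782, 14.1802) (0, 11.5622) (0, 0) (24, 0) (24, 9.1913)]
6. shoelace: 298.3321

Area of P1's cell: 298.3321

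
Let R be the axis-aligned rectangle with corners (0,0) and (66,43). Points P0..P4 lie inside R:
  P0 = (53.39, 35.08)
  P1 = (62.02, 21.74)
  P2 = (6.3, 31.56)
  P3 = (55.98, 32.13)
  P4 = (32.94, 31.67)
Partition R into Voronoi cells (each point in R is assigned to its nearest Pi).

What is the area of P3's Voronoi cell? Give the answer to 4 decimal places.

1. box [0,66]×[0,43]: [(0, 0) (66, 0) (66, 43) (0, 43)]
2. ⊥bis P3·P0 via (54.685,33.605): [(16.409, 0) (66, 0) (66, 43) (65.3859, 43)]  |A|=1079.4096
3. ⊥bis P3·P1 via (59,26.935): [(23.7435, 6.4394) (66, 31.0043) (66, 43) (65.3859, 43)]  |A|=264.6749
4. ⊥bis P3·P2 via (31.14,31.845): [(31.3548, 13.1219) (31.3806, 10.879) (66, 31.0043) (66, 43) (65.3859, 43)]  |A|=256.0533
5. ⊥bis P3·P4 via (44.46,31.9): [(44.6027, 24.7531) (44.7248, 18.6364) (66, 31.0043) (66, 43) (65.3859, 43)]  |A|=199.7624
6. canonical 5-gon: [(44.6027, 24.7531) (44.7248, 18.6364) (66, 31.0043) (66, 43) (65.3859, 43)]
7. shoelace: 199.7624

Area of P3's cell: 199.7624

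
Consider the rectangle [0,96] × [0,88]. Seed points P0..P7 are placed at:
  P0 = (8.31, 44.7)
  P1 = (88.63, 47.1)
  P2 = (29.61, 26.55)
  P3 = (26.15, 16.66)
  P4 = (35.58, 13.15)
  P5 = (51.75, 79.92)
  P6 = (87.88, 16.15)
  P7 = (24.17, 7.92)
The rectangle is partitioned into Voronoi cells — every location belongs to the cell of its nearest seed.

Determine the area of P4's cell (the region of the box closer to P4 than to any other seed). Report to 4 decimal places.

1. box [0,96]×[0,88]: [(0, 0) (96, 0) (96, 88) (0, 88)]
2. ⊥bis P4·P0 via (21.945,28.925): [(0, 9.957) (0, 0) (96, 0) (96, 88) (90.2918, 88)]  |A|=4924.6803
3. ⊥bis P4·P1 via (62.105,30.125): [(48.2966, 51.7018) (0, 9.957) (0, 0) (81.3839, 0)]  |A|=2344.2926
4. ⊥bis P4·P2 via (32.595,19.85): [(60.6746, 32.3601) (0, 5.3282) (0, 0) (81.3839, 0)]  |A|=1478.4382
5. ⊥bis P4·P3 via (30.865,14.905): [(60.6746, 32.3601) (32.7276, 19.9091) (25.3171, 0) (81.3839, 0)]  |A|=1139.2284
6. ⊥bis P4·P5 via (43.665,46.535): [(60.6746, 32.3601) (32.7276, 19.9091) (25.3171, 0) (81.3839, 0)]  |A|=1139.2284
7. ⊥bis P4·P6 via (61.73,14.65): [(60.718, 32.2923) (60.6746, 32.3601) (32.7276, 19.9091) (25.3171, 0) (62.5703, 0)]  |A|=835.4626
8. ⊥bis P4·P7 via (29.875,10.535): [(60.718, 32.2923) (60.6746, 32.3601) (32.7276, 19.9091) (29.5237, 11.3014) (34.7039, 0) (62.5703, 0)]  |A|=782.4204
9. canonical 6-gon: [(60.718, 32.2923) (60.6746, 32.3601) (32.7276, 19.9091) (29.5237, 11.3014) (34.7039, 0) (62.5703, 0)]
10. shoelace: 782.4204

Area of P4's cell: 782.4204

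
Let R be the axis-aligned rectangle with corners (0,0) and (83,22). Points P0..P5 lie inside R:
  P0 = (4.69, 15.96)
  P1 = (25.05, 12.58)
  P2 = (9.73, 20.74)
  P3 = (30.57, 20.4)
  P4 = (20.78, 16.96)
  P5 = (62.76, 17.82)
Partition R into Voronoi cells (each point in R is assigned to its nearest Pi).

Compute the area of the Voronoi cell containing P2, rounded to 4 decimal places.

Area of P2's cell: 61.3578

1. box [0,83]×[0,22]: [(0, 0) (83, 0) (83, 22) (0, 22)]
2. ⊥bis P2·P0 via (7.21,18.35): [(24.6134, 0) (83, 0) (83, 22) (3.7483, 22)]  |A|=1514.0217
3. ⊥bis P2·P1 via (17.39,16.66): [(14.3053, 10.8687) (20.2343, 22) (3.7483, 22)]  |A|=91.7551
4. ⊥bis P2·P3 via (20.15,20.57): [(14.3053, 10.8687) (20.1714, 21.8819) (20.1733, 22) (3.7483, 22)]  |A|=91.7515
5. ⊥bis P2·P4 via (15.255,18.85): [(12.9967, 12.2485) (16.3326, 22) (3.7483, 22)]  |A|=61.3578
6. ⊥bis P2·P5 via (36.245,19.28): [(12.9967, 12.2485) (16.3326, 22) (3.7483, 22)]  |A|=61.3578
7. canonical 3-gon: [(12.9967, 12.2485) (16.3326, 22) (3.7483, 22)]
8. shoelace: 61.3578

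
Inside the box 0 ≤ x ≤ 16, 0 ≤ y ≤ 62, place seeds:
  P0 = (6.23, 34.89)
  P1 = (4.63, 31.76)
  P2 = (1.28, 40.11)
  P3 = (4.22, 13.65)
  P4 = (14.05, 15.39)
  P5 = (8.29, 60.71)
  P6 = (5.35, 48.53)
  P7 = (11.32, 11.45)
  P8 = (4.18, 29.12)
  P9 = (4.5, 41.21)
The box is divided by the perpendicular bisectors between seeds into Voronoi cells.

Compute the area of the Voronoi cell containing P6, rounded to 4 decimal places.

1. box [0,16]×[0,62]: [(0, 0) (16, 0) (16, 62) (0, 62)]
2. ⊥bis P6·P0 via (5.79,41.71): [(0, 41.3365) (16, 42.3687) (16, 62) (0, 62)]  |A|=322.3587
3. ⊥bis P6·P1 via (4.99,40.145): [(0, 41.3365) (16, 42.3687) (16, 62) (0, 62)]  |A|=322.3587
4. ⊥bis P6·P2 via (3.315,44.32): [(0, 45.9224) (8.3702, 41.8765) (16, 42.3687) (16, 62) (0, 62)]  |A|=303.1662
5. ⊥bis P6·P3 via (4.785,31.09): [(0, 45.9224) (8.3702, 41.8765) (16, 42.3687) (16, 62) (0, 62)]  |A|=303.1662
6. ⊥bis P6·P4 via (9.7,31.96): [(0, 45.9224) (8.3702, 41.8765) (16, 42.3687) (16, 62) (0, 62)]  |A|=303.1662
7. ⊥bis P6·P5 via (6.82,54.62): [(0, 56.2662) (0, 45.9224) (8.3702, 41.8765) (16, 42.3687) (16, 52.4041)]  |A|=180.5289
8. ⊥bis P6·P7 via (8.335,29.99): [(0, 56.2662) (0, 45.9224) (8.3702, 41.8765) (16, 42.3687) (16, 52.4041)]  |A|=180.5289
9. ⊥bis P6·P8 via (4.765,38.825): [(0, 56.2662) (0, 45.9224) (8.3702, 41.8765) (16, 42.3687) (16, 52.4041)]  |A|=180.5289
10. ⊥bis P6·P9 via (4.925,44.87): [(0, 56.2662) (0, 45.9224) (1.3083, 45.29) (16, 43.584) (16, 52.4041)]  |A|=156.8416
11. canonical 5-gon: [(0, 56.2662) (0, 45.9224) (1.3083, 45.29) (16, 43.584) (16, 52.4041)]
12. shoelace: 156.8416

Area of P6's cell: 156.8416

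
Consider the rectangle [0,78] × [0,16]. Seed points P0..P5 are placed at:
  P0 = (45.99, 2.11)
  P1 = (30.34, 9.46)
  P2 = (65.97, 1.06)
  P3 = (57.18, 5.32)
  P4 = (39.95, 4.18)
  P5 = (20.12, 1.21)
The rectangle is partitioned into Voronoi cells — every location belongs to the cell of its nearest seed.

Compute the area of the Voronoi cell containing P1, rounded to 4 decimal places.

1. box [0,78]×[0,16]: [(0, 0) (78, 0) (78, 16) (0, 16)]
2. ⊥bis P1·P0 via (38.165,5.785): [(0, 0) (35.4481, 0) (42.9625, 16) (0, 16)]  |A|=627.2843
3. ⊥bis P1·P2 via (48.155,5.26): [(0, 0) (35.4481, 0) (42.9625, 16) (0, 16)]  |A|=627.2843
4. ⊥bis P1·P3 via (43.76,7.39): [(0, 0) (35.4481, 0) (42.9625, 16) (0, 16)]  |A|=627.2843
5. ⊥bis P1·P4 via (35.145,6.82): [(0, 0) (31.3979, 0) (40.1887, 16) (0, 16)]  |A|=572.6932
6. ⊥bis P1·P5 via (25.23,5.335): [(29.5366, 0) (31.3979, 0) (40.1887, 16) (16.6208, 16)]  |A|=203.4339
7. canonical 4-gon: [(29.5366, 0) (31.3979, 0) (40.1887, 16) (16.6208, 16)]
8. shoelace: 203.4339

Area of P1's cell: 203.4339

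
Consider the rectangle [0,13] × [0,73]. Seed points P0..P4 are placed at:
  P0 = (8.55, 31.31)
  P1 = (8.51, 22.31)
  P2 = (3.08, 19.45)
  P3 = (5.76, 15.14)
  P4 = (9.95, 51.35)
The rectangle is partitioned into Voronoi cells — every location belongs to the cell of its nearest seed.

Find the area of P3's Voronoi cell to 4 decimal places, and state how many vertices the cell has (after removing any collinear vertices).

1. box [0,13]×[0,73]: [(0, 0) (13, 0) (13, 73) (0, 73)]
2. ⊥bis P3·P0 via (7.155,23.225): [(0, 24.4595) (0, 0) (13, 0) (13, 22.2165)]  |A|=303.3942
3. ⊥bis P3·P1 via (7.135,18.725): [(0, 21.4616) (0, 0) (13, 0) (13, 16.4755)]  |A|=246.5911
4. ⊥bis P3·P2 via (4.42,17.295): [(6.8782, 18.8235) (0, 14.5466) (0, 0) (13, 0) (13, 16.4755)]  |A|=222.81
5. ⊥bis P3·P4 via (7.855,33.245): [(6.8782, 18.8235) (0, 14.5466) (0, 0) (13, 0) (13, 16.4755)]  |A|=222.81
6. canonical 5-gon: [(6.8782, 18.8235) (0, 14.5466) (0, 0) (13, 0) (13, 16.4755)]
7. shoelace: 222.81

Area of P3's cell: 222.8100 (5 vertices)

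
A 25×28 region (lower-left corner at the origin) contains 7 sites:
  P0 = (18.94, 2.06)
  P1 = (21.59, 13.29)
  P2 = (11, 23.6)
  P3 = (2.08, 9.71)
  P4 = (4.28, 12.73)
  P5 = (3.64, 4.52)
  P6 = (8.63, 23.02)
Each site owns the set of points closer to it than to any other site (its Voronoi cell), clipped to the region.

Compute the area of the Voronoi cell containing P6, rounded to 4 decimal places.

1. box [0,25]×[0,28]: [(0, 0) (25, 0) (25, 28) (0, 28)]
2. ⊥bis P6·P0 via (13.785,12.54): [(0, 5.7593) (25, 18.0565) (25, 28) (0, 28)]  |A|=402.3019
3. ⊥bis P6·P1 via (15.11,18.155): [(0, 5.7593) (9.2019, 10.2856) (22.5013, 28) (0, 28)]  |A|=301.627
4. ⊥bis P6·P2 via (9.815,23.31): [(0, 5.7593) (9.2019, 10.2856) (12.0681, 14.1033) (8.6672, 28) (0, 28)]  |A|=205.5028
5. ⊥bis P6·P3 via (5.355,16.365): [(0, 19.0003) (11.4969, 13.3425) (12.0681, 14.1033) (8.6672, 28) (0, 28)]  |A|=120.5173
6. ⊥bis P6·P4 via (6.455,17.875): [(0, 20.6038) (11.6863, 15.6635) (8.6672, 28) (0, 28)]  |A|=96.6787
7. ⊥bis P6·P5 via (6.135,13.77): [(0, 20.6038) (11.6863, 15.6635) (8.6672, 28) (0, 28)]  |A|=96.6787
8. canonical 4-gon: [(0, 20.6038) (11.6863, 15.6635) (8.6672, 28) (0, 28)]
9. shoelace: 96.6787

Area of P6's cell: 96.6787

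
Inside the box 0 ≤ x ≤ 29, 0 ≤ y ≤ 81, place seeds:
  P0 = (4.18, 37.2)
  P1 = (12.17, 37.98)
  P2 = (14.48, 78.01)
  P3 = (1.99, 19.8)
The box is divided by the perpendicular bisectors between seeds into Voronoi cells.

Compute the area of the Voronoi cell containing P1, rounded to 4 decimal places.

Area of P1's cell: 750.5369

1. box [0,29]×[0,81]: [(0, 0) (29, 0) (29, 81) (0, 81)]
2. ⊥bis P1·P0 via (8.175,37.59): [(11.8446, 0) (29, 0) (29, 81) (3.9372, 81)]  |A|=1709.8355
3. ⊥bis P1·P2 via (13.325,57.995): [(6.1426, 58.4095) (11.8446, 0) (29, 0) (29, 57.0904)]  |A|=1153.4893
4. ⊥bis P1·P3 via (7.08,28.89): [(6.1426, 58.4095) (9.1367, 27.7383) (29, 16.6158) (29, 57.0904)]  |A|=750.5369
5. canonical 4-gon: [(6.1426, 58.4095) (9.1367, 27.7383) (29, 16.6158) (29, 57.0904)]
6. shoelace: 750.5369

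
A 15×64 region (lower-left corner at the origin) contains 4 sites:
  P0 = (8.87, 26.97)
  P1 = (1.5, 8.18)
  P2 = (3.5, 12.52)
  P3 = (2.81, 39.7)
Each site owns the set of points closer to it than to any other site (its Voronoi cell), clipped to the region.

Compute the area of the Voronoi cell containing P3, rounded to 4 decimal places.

1. box [0,15]×[0,64]: [(0, 0) (15, 0) (15, 64) (0, 64)]
2. ⊥bis P3·P0 via (5.84,33.335): [(0, 30.5549) (15, 37.6955) (15, 64) (0, 64)]  |A|=448.1216
3. ⊥bis P3·P1 via (2.155,23.94): [(0, 30.5549) (15, 37.6955) (15, 64) (0, 64)]  |A|=448.1216
4. ⊥bis P3·P2 via (3.155,26.11): [(0, 30.5549) (15, 37.6955) (15, 64) (0, 64)]  |A|=448.1216
5. canonical 4-gon: [(0, 30.5549) (15, 37.6955) (15, 64) (0, 64)]
6. shoelace: 448.1216

Area of P3's cell: 448.1216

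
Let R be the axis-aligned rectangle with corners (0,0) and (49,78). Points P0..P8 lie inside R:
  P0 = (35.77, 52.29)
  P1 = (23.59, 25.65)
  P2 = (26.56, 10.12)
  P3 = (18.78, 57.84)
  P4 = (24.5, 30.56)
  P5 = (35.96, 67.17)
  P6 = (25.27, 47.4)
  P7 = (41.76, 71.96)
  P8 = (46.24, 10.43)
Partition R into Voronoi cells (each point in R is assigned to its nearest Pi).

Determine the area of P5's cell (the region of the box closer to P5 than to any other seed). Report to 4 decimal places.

Area of P5's cell: 284.0714

1. box [0,49]×[0,78]: [(0, 0) (49, 0) (49, 78) (0, 78)]
2. ⊥bis P5·P0 via (35.865,59.73): [(0, 60.188) (49, 59.5623) (49, 78) (0, 78)]  |A|=888.1192
3. ⊥bis P5·P1 via (29.775,46.41): [(0, 60.188) (49, 59.5623) (49, 78) (0, 78)]  |A|=888.1192
4. ⊥bis P5·P2 via (31.26,38.645): [(0, 60.188) (49, 59.5623) (49, 78) (0, 78)]  |A|=888.1192
5. ⊥bis P5·P3 via (27.37,62.505): [(28.8282, 59.8199) (49, 59.5623) (49, 78) (18.9551, 78)]  |A|=459.0713
6. ⊥bis P5·P4 via (30.23,48.865): [(28.8282, 59.8199) (49, 59.5623) (49, 78) (18.9551, 78)]  |A|=459.0713
7. ⊥bis P5·P6 via (30.615,57.285): [(28.8282, 59.8199) (49, 59.5623) (49, 78) (18.9551, 78)]  |A|=459.0713
8. ⊥bis P5·P7 via (38.86,69.565): [(28.8282, 59.8199) (47.1008, 59.5865) (31.8939, 78) (18.9551, 78)]  |A|=284.0714
9. ⊥bis P5·P8 via (41.1,38.8): [(28.8282, 59.8199) (47.1008, 59.5865) (31.8939, 78) (18.9551, 78)]  |A|=284.0714
10. canonical 4-gon: [(28.8282, 59.8199) (47.1008, 59.5865) (31.8939, 78) (18.9551, 78)]
11. shoelace: 284.0714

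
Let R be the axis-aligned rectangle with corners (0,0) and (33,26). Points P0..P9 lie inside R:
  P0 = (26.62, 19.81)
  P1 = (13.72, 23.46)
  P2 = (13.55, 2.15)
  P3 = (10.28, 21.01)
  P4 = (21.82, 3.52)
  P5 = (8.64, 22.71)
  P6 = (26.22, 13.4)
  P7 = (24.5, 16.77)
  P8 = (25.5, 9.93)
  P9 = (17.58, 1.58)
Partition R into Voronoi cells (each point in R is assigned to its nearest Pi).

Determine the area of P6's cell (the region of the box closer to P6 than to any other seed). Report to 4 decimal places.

1. box [0,33]×[0,26]: [(0, 0) (33, 0) (33, 26) (0, 26)]
2. ⊥bis P6·P0 via (26.42,16.605): [(0, 18.2537) (0, 0) (33, 0) (33, 16.1944)]  |A|=568.3931
3. ⊥bis P6·P1 via (19.97,18.43): [(18.8799, 17.0755) (5.1375, 0) (33, 0) (33, 16.1944)]  |A|=352.2161
4. ⊥bis P6·P2 via (19.885,7.775): [(18.8799, 17.0755) (15.4315, 12.7907) (26.7886, 0) (33, 0) (33, 16.1944)]  |A|=213.7503
5. ⊥bis P6·P3 via (18.25,17.205): [(18.8799, 17.0755) (17.1795, 14.9626) (15.8939, 12.2699) (26.7886, 0) (33, 0) (33, 16.1944)]  |A|=212.7929
6. ⊥bis P6·P4 via (24.02,8.46): [(18.8799, 17.0755) (17.1795, 14.9626) (15.8939, 12.2699) (16.1744, 11.954) (33, 4.4608) (33, 16.1944)]  |A|=138.1394
7. ⊥bis P6·P5 via (17.43,18.055): [(18.8799, 17.0755) (17.1795, 14.9626) (15.8939, 12.2699) (16.1744, 11.954) (33, 4.4608) (33, 16.1944)]  |A|=138.1394
8. ⊥bis P6·P7 via (25.36,15.085): [(28.1292, 16.4983) (17.8037, 11.2284) (33, 4.4608) (33, 16.1944)]  |A|=103.5572
9. ⊥bis P6·P8 via (25.86,11.665): [(28.1292, 16.4983) (20.7405, 12.7273) (33, 10.1835) (33, 16.1944)]  |A|=47.1524
10. ⊥bis P6·P9 via (21.9,7.49): [(28.1292, 16.4983) (20.7405, 12.7273) (33, 10.1835) (33, 16.1944)]  |A|=47.1524
11. canonical 4-gon: [(28.1292, 16.4983) (20.7405, 12.7273) (33, 10.1835) (33, 16.1944)]
12. shoelace: 47.1524

Area of P6's cell: 47.1524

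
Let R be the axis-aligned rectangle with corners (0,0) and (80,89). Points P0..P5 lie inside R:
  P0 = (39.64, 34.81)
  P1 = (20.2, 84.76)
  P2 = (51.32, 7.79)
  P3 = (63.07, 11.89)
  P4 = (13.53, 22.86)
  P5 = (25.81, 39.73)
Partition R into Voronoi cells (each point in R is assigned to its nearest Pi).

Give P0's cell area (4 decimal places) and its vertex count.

1. box [0,80]×[0,89]: [(0, 0) (80, 0) (80, 89) (0, 89)]
2. ⊥bis P0·P1 via (29.92,59.785): [(0, 48.1405) (0, 0) (80, 0) (80, 79.2756)]  |A|=5096.6422
3. ⊥bis P0·P2 via (45.48,21.3): [(0, 48.1405) (0, 1.6403) (80, 36.222) (80, 79.2756)]  |A|=3582.1504
4. ⊥bis P0·P3 via (51.355,23.35): [(0, 48.1405) (0, 1.6403) (52.1849, 24.1983) (80, 52.6324) (80, 79.2756)]  |A|=3353.9224
5. ⊥bis P0·P4 via (26.585,28.835): [(15.0657, 54.0039) (32.5848, 15.7258) (52.1849, 24.1983) (80, 52.6324) (80, 79.2756)]  |A|=2256.6172
6. ⊥bis P0·P5 via (32.725,37.27): [(42.4726, 64.6703) (28.3513, 24.9757) (32.5848, 15.7258) (52.1849, 24.1983) (80, 52.6324) (80, 79.2756)]  |A|=1787.9758
7. canonical 6-gon: [(42.4726, 64.6703) (28.3513, 24.9757) (32.5848, 15.7258) (52.1849, 24.1983) (80, 52.6324) (80, 79.2756)]
8. shoelace: 1787.9758

Area of P0's cell: 1787.9758 (6 vertices)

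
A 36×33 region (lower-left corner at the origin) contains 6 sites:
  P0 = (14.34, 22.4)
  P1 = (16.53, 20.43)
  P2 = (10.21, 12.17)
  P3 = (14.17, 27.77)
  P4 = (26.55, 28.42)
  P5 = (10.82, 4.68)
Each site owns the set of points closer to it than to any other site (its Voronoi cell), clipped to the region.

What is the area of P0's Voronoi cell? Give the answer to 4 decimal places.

Area of P0's cell: 85.5206

1. box [0,36]×[0,33]: [(0, 0) (36, 0) (36, 33) (0, 33)]
2. ⊥bis P0·P1 via (15.435,21.415): [(0, 4.2563) (25.8562, 33) (0, 33)]  |A|=371.6016
3. ⊥bis P0·P2 via (12.275,17.285): [(0, 22.2406) (11.8678, 17.4494) (25.8562, 33) (0, 33)]  |A|=264.8848
4. ⊥bis P0·P3 via (14.255,25.085): [(0, 24.6337) (0, 22.2406) (11.8678, 17.4494) (18.8677, 25.231)]  |A|=85.5206
5. ⊥bis P0·P4 via (20.445,25.41): [(0, 24.6337) (0, 22.2406) (11.8678, 17.4494) (18.8677, 25.231)]  |A|=85.5206
6. ⊥bis P0·P5 via (12.58,13.54): [(0, 24.6337) (0, 22.2406) (11.8678, 17.4494) (18.8677, 25.231)]  |A|=85.5206
7. canonical 4-gon: [(0, 24.6337) (0, 22.2406) (11.8678, 17.4494) (18.8677, 25.231)]
8. shoelace: 85.5206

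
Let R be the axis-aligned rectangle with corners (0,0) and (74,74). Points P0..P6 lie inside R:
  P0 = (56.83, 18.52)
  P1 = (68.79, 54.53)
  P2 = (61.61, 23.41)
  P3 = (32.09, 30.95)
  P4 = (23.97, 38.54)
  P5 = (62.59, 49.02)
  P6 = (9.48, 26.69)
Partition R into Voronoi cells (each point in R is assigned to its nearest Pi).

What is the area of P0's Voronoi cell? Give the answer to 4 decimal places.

Area of P0's cell: 753.5771

1. box [0,74]×[0,74]: [(0, 0) (74, 0) (74, 74) (0, 74)]
2. ⊥bis P0·P1 via (62.81,36.525): [(0, 57.3861) (0, 0) (74, 0) (74, 32.8085)]  |A|=3337.1983
3. ⊥bis P0·P2 via (59.22,20.965): [(33.2625, 46.3386) (0, 57.3861) (0, 0) (74, 0) (74, 6.5175)]  |A|=2801.6832
4. ⊥bis P0·P3 via (44.46,24.735): [(48.0511, 31.8826) (32.0325, 0) (74, 0) (74, 6.5175)]  |A|=753.5771
5. ⊥bis P0·P4 via (40.4,28.53): [(48.0511, 31.8826) (32.0325, 0) (74, 0) (74, 6.5175)]  |A|=753.5771
6. ⊥bis P0·P5 via (59.71,33.77): [(48.0511, 31.8826) (32.0325, 0) (74, 0) (74, 6.5175)]  |A|=753.5771
7. ⊥bis P0·P6 via (33.155,22.605): [(48.0511, 31.8826) (32.0325, 0) (74, 0) (74, 6.5175)]  |A|=753.5771
8. canonical 4-gon: [(48.0511, 31.8826) (32.0325, 0) (74, 0) (74, 6.5175)]
9. shoelace: 753.5771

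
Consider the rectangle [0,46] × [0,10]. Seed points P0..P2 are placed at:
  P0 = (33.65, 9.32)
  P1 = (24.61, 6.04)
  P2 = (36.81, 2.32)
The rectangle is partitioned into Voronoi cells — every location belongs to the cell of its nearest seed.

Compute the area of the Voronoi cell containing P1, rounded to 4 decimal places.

1. box [0,46]×[0,10]: [(0, 0) (46, 0) (46, 10) (0, 10)]
2. ⊥bis P1·P0 via (29.13,7.68): [(0, 0) (31.9165, 0) (28.2882, 10) (0, 10)]  |A|=301.0239
3. ⊥bis P1·P2 via (30.71,4.18): [(0, 0) (29.4354, 0) (30.5684, 3.7156) (28.2882, 10) (0, 10)]  |A|=296.4145
4. canonical 5-gon: [(0, 0) (29.4354, 0) (30.5684, 3.7156) (28.2882, 10) (0, 10)]
5. shoelace: 296.4145

Area of P1's cell: 296.4145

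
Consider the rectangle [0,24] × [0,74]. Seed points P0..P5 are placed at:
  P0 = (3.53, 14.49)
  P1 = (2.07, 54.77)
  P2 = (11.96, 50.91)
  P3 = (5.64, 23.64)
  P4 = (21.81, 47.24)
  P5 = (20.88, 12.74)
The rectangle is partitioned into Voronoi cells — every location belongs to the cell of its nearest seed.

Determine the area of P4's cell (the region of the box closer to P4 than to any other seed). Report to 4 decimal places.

Area of P4's cell: 232.9926

1. box [0,24]×[0,74]: [(0, 0) (24, 0) (24, 74) (0, 74)]
2. ⊥bis P4·P0 via (12.67,30.865): [(0, 37.937) (24, 24.541) (24, 74) (0, 74)]  |A|=1026.2647
3. ⊥bis P4·P1 via (11.94,51.005): [(5.7342, 34.7364) (24, 24.541) (24, 74) (20.7116, 74)]  |A|=516.2613
4. ⊥bis P4·P2 via (16.885,49.075): [(10.5426, 32.0525) (24, 24.541) (24, 68.1711)]  |A|=293.5745
5. ⊥bis P4·P3 via (13.725,35.44): [(12.1953, 36.4881) (24, 28.3999) (24, 68.1711)]  |A|=234.7443
6. ⊥bis P4·P5 via (21.345,29.99): [(12.1953, 36.4881) (21.6929, 29.9806) (24, 29.9184) (24, 68.1711)]  |A|=232.9926
7. canonical 4-gon: [(12.1953, 36.4881) (21.6929, 29.9806) (24, 29.9184) (24, 68.1711)]
8. shoelace: 232.9926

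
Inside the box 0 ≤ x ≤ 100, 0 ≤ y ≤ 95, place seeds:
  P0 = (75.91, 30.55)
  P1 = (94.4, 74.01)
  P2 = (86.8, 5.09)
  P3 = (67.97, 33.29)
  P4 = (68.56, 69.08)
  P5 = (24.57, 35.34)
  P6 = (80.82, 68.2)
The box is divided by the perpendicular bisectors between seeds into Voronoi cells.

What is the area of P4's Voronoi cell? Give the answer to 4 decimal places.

Area of P4's cell: 1944.6413

1. box [0,100]×[0,95]: [(0, 0) (100, 0) (100, 95) (0, 95)]
2. ⊥bis P4·P0 via (72.235,49.815): [(0, 36.0354) (100, 55.1115) (100, 95) (0, 95)]  |A|=4942.6559
3. ⊥bis P4·P1 via (81.48,71.545): [(0, 36.0354) (85.1556, 52.2797) (77.005, 95) (0, 95)]  |A|=4155.4199
4. ⊥bis P4·P2 via (77.68,37.085): [(0, 36.0354) (85.1556, 52.2797) (77.005, 95) (0, 95)]  |A|=4155.4199
5. ⊥bis P4·P3 via (68.265,51.185): [(0, 52.3104) (78.5297, 51.0158) (85.1556, 52.2797) (77.005, 95) (0, 95)]  |A|=3516.3868
6. ⊥bis P4·P5 via (46.565,52.21): [(47.0833, 51.5342) (78.5297, 51.0158) (85.1556, 52.2797) (77.005, 95) (13.7454, 95)]  |A|=2212.6737
7. ⊥bis P4·P6 via (74.69,68.64): [(47.0833, 51.5342) (73.431, 51.0998) (76.5821, 95) (13.7454, 95)]  |A|=1944.6413
8. canonical 4-gon: [(47.0833, 51.5342) (73.431, 51.0998) (76.5821, 95) (13.7454, 95)]
9. shoelace: 1944.6413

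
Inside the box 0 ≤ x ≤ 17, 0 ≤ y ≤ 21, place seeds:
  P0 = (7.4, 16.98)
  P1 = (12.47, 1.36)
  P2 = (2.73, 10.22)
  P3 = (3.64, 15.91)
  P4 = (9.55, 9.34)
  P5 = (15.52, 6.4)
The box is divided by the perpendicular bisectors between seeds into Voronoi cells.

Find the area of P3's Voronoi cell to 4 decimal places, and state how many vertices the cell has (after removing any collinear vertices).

Area of P3's cell: 42.5657 (5 vertices)

1. box [0,17]×[0,21]: [(0, 0) (17, 0) (17, 21) (0, 21)]
2. ⊥bis P3·P0 via (5.52,16.445): [(0, 0) (10.1998, 0) (4.2238, 21) (0, 21)]  |A|=151.4477
3. ⊥bis P3·P1 via (8.055,8.635): [(0, 3.7466) (7.7885, 8.4733) (4.2238, 21) (0, 21)]  |A|=93.6442
4. ⊥bis P3·P2 via (3.185,13.065): [(0, 13.5744) (6.6391, 12.5126) (4.2238, 21) (0, 21)]  |A|=42.574
5. ⊥bis P3·P4 via (6.595,12.625): [(0, 13.5744) (6.4956, 12.5355) (6.6046, 12.6336) (4.2238, 21) (0, 21)]  |A|=42.5657
6. ⊥bis P3·P5 via (9.58,11.155): [(0, 13.5744) (6.4956, 12.5355) (6.6046, 12.6336) (4.2238, 21) (0, 21)]  |A|=42.5657
7. canonical 5-gon: [(0, 13.5744) (6.4956, 12.5355) (6.6046, 12.6336) (4.2238, 21) (0, 21)]
8. shoelace: 42.5657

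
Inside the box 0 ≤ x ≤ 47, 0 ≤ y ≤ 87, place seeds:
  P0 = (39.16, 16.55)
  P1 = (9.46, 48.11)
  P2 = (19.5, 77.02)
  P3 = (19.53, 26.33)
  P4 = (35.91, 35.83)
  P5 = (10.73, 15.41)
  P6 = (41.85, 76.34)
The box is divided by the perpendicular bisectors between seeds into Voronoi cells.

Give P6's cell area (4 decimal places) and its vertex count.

1. box [0,47]×[0,87]: [(0, 0) (47, 0) (47, 87) (0, 87)]
2. ⊥bis P6·P0 via (40.505,46.445): [(0, 48.2674) (47, 46.1528) (47, 87) (0, 87)]  |A|=1870.1268
3. ⊥bis P6·P1 via (25.655,62.225): [(39.3635, 46.4964) (47, 46.1528) (47, 87) (4.062, 87)]  |A|=1025.5374
4. ⊥bis P6·P2 via (30.675,76.68): [(30.0807, 57.1471) (39.3635, 46.4964) (47, 46.1528) (47, 87) (30.989, 87)]  |A|=623.6128
5. ⊥bis P6·P3 via (30.69,51.335): [(30.0807, 57.1471) (37.9834, 48.0799) (41.7745, 46.3879) (47, 46.1528) (47, 87) (30.989, 87)]  |A|=621.7788
6. ⊥bis P6·P4 via (38.88,56.085): [(30.0876, 57.3742) (47, 54.8944) (47, 87) (30.989, 87)]  |A|=508.6607
7. ⊥bis P6·P5 via (26.29,45.875): [(30.0876, 57.3742) (47, 54.8944) (47, 87) (30.989, 87)]  |A|=508.6607
8. canonical 4-gon: [(30.0876, 57.3742) (47, 54.8944) (47, 87) (30.989, 87)]
9. shoelace: 508.6607

Area of P6's cell: 508.6607 (4 vertices)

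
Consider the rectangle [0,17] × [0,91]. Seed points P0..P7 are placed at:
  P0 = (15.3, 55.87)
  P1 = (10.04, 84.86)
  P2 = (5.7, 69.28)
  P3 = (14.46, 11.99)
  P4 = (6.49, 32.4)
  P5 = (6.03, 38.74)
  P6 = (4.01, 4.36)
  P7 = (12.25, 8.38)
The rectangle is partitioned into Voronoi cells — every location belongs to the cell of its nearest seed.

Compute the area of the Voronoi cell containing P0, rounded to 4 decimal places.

Area of P0's cell: 215.3327

1. box [0,17]×[0,91]: [(0, 0) (17, 0) (17, 91) (0, 91)]
2. ⊥bis P0·P1 via (12.67,70.365): [(0, 68.0661) (0, 0) (17, 0) (17, 71.1506)]  |A|=1183.3426
3. ⊥bis P0·P2 via (10.5,62.575): [(0, 55.0582) (0, 0) (17, 0) (17, 67.2282)]  |A|=1039.435
4. ⊥bis P0·P3 via (14.88,33.93): [(0, 55.0582) (0, 34.2148) (17, 33.8894) (17, 67.2282)]  |A|=460.5487
5. ⊥bis P0·P4 via (10.895,44.135): [(0, 55.0582) (0, 48.2247) (17, 41.8433) (17, 67.2282)]  |A|=273.8567
6. ⊥bis P0·P5 via (10.665,47.305): [(0, 55.0582) (0, 53.0764) (17, 43.8768) (17, 67.2282)]  |A|=215.3327
7. ⊥bis P0·P6 via (9.655,30.115): [(0, 55.0582) (0, 53.0764) (17, 43.8768) (17, 67.2282)]  |A|=215.3327
8. ⊥bis P0·P7 via (13.775,32.125): [(0, 55.0582) (0, 53.0764) (17, 43.8768) (17, 67.2282)]  |A|=215.3327
9. canonical 4-gon: [(0, 55.0582) (0, 53.0764) (17, 43.8768) (17, 67.2282)]
10. shoelace: 215.3327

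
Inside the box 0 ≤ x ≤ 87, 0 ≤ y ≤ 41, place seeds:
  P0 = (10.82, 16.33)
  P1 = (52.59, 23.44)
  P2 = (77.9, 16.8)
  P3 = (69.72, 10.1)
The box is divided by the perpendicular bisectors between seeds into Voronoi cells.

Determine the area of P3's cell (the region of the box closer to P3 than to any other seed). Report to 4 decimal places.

Area of P3's cell: 422.1928

1. box [0,87]×[0,41]: [(0, 0) (87, 0) (87, 41) (0, 41)]
2. ⊥bis P3·P0 via (40.27,13.215): [(38.8722, 0) (87, 0) (87, 41) (43.2089, 41)]  |A|=1884.3373
3. ⊥bis P3·P1 via (61.155,16.77): [(48.0954, 0) (87, 0) (87, 41) (80.0241, 41)]  |A|=940.5507
4. ⊥bis P3·P2 via (73.81,13.45): [(65.9975, 22.9883) (48.0954, 0) (84.8265, 0)]  |A|=422.1928
5. canonical 3-gon: [(65.9975, 22.9883) (48.0954, 0) (84.8265, 0)]
6. shoelace: 422.1928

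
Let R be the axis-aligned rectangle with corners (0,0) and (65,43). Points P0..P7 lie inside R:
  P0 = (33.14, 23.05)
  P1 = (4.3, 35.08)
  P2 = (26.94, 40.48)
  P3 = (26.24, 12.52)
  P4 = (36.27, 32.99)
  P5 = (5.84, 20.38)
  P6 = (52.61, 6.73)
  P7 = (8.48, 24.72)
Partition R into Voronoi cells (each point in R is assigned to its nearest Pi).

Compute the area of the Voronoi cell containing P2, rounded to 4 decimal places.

Area of P2's cell: 199.7927

1. box [0,65]×[0,43]: [(0, 0) (65, 0) (65, 43) (0, 43)]
2. ⊥bis P2·P0 via (30.04,31.765): [(0, 21.0795) (61.6248, 43) (0, 43)]  |A|=675.4233
3. ⊥bis P2·P1 via (15.62,37.78): [(18.0702, 27.5072) (61.6248, 43) (14.3749, 43)]  |A|=366.0156
4. ⊥bis P2·P3 via (26.59,26.5): [(18.0702, 27.5072) (61.6248, 43) (14.3749, 43)]  |A|=366.0156
5. ⊥bis P2·P4 via (31.605,36.735): [(18.0702, 27.5072) (26.646, 30.5577) (36.6345, 43) (14.3749, 43)]  |A|=210.5467
6. ⊥bis P2·P5 via (16.39,30.43): [(17.7015, 29.0533) (18.8948, 27.8006) (26.646, 30.5577) (36.6345, 43) (14.3749, 43)]  |A|=209.8552
7. ⊥bis P2·P6 via (39.775,23.605): [(17.7015, 29.0533) (18.8948, 27.8006) (26.646, 30.5577) (36.6345, 43) (14.3749, 43)]  |A|=209.8552
8. ⊥bis P2·P7 via (17.71,32.6): [(16.5242, 33.9889) (21.129, 28.5953) (26.646, 30.5577) (36.6345, 43) (14.3749, 43)]  |A|=199.7927
9. canonical 5-gon: [(16.5242, 33.9889) (21.129, 28.5953) (26.646, 30.5577) (36.6345, 43) (14.3749, 43)]
10. shoelace: 199.7927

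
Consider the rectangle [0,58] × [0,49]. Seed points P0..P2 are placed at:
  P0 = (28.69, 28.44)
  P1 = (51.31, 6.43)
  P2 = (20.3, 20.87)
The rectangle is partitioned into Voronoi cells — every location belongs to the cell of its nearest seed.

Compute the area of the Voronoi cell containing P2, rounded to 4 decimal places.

1. box [0,58]×[0,49]: [(0, 0) (58, 0) (58, 49) (0, 49)]
2. ⊥bis P2·P0 via (24.495,24.655): [(0, 0) (46.7403, 0) (2.5294, 49) (0, 49)]  |A|=1207.1077
3. ⊥bis P2·P1 via (35.805,13.65): [(0, 0) (29.4488, 0) (35.335, 12.6407) (2.5294, 49) (0, 49)]  |A|=1097.8187
4. canonical 5-gon: [(0, 0) (29.4488, 0) (35.335, 12.6407) (2.5294, 49) (0, 49)]
5. shoelace: 1097.8187

Area of P2's cell: 1097.8187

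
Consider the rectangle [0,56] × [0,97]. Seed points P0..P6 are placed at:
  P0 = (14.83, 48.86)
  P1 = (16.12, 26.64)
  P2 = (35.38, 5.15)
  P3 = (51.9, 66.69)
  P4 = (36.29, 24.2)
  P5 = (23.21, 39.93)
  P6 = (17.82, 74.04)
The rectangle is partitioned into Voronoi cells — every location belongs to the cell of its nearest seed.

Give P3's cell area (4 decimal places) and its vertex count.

Area of P3's cell: 1002.4725 (6 vertices)

1. box [0,56]×[0,97]: [(0, 0) (56, 0) (56, 97) (0, 97)]
2. ⊥bis P3·P0 via (33.365,57.775): [(56, 10.715) (56, 97) (14.4985, 97)]  |A|=1790.4787
3. ⊥bis P3·P1 via (34.01,46.665): [(42.249, 39.3044) (56, 27.0195) (56, 97) (14.4985, 97)]  |A|=1678.3775
4. ⊥bis P3·P2 via (43.64,35.92): [(42.249, 39.3044) (47.0671, 35) (56, 32.602) (56, 97) (14.4985, 97)]  |A|=1653.4433
5. ⊥bis P3·P4 via (44.095,45.445): [(38.2654, 47.5867) (56, 41.0713) (56, 97) (14.4985, 97)]  |A|=1521.3001
6. ⊥bis P3·P5 via (37.555,53.31): [(33.338, 57.8311) (45.3058, 45.0002) (56, 41.0713) (56, 97) (14.4985, 97)]  |A|=1491.6098
7. ⊥bis P3·P6 via (34.86,70.365): [(32.5225, 59.5266) (33.338, 57.8311) (45.3058, 45.0002) (56, 41.0713) (56, 97) (40.6043, 97)]  |A|=1002.4725
8. canonical 6-gon: [(32.5225, 59.5266) (33.338, 57.8311) (45.3058, 45.0002) (56, 41.0713) (56, 97) (40.6043, 97)]
9. shoelace: 1002.4725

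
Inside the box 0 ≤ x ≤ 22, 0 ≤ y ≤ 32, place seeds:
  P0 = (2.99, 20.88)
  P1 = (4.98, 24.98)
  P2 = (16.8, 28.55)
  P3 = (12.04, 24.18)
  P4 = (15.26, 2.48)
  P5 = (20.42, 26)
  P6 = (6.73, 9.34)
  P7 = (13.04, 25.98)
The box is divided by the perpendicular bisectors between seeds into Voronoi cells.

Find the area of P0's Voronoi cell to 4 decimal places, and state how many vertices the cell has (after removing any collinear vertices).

Area of P0's cell: 68.9159 (4 vertices)

1. box [0,22]×[0,32]: [(0, 0) (22, 0) (22, 32) (0, 32)]
2. ⊥bis P0·P1 via (3.985,22.93): [(0, 24.8642) (0, 0) (22, 0) (22, 14.1861)]  |A|=429.5535
3. ⊥bis P0·P2 via (9.895,24.715): [(13.4334, 18.3441) (0, 24.8642) (0, 0) (22, 0) (22, 2.9197)]  |A|=381.2958
4. ⊥bis P0·P3 via (7.515,22.53): [(8.0969, 20.9342) (0, 24.8642) (0, 0) (15.7304, 0)]  |A|=265.3127
5. ⊥bis P0·P4 via (9.125,11.68): [(11.0124, 12.9386) (8.0969, 20.9342) (0, 24.8642) (0, 5.595)]  |A|=132.7408
6. ⊥bis P0·P5 via (11.705,23.44): [(11.0124, 12.9386) (8.0969, 20.9342) (0, 24.8642) (0, 5.595)]  |A|=132.7408
7. ⊥bis P0·P6 via (4.86,15.11): [(9.6541, 16.6637) (8.0969, 20.9342) (0, 24.8642) (0, 13.5349)]  |A|=68.9159
8. ⊥bis P0·P7 via (8.015,23.43): [(9.6541, 16.6637) (8.0969, 20.9342) (0, 24.8642) (0, 13.5349)]  |A|=68.9159
9. canonical 4-gon: [(9.6541, 16.6637) (8.0969, 20.9342) (0, 24.8642) (0, 13.5349)]
10. shoelace: 68.9159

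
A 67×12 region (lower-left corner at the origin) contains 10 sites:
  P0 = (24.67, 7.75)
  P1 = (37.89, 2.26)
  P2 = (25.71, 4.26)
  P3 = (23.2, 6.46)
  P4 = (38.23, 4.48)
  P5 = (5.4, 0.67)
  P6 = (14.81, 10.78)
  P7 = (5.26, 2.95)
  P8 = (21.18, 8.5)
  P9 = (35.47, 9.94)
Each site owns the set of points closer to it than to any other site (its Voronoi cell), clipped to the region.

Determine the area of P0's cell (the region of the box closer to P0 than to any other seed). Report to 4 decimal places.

Area of P0's cell: 34.6352

1. box [0,67]×[0,12]: [(0, 0) (67, 0) (67, 12) (0, 12)]
2. ⊥bis P0·P1 via (31.28,5.005): [(0, 0) (29.2015, 0) (34.1849, 12) (0, 12)]  |A|=380.3184
3. ⊥bis P0·P2 via (25.19,6.005): [(0, 0) (5.0386, 0) (32.614, 8.2173) (34.1849, 12) (0, 12)]  |A|=281.0413
4. ⊥bis P0·P3 via (23.935,7.105): [(24.9604, 5.9366) (32.614, 8.2173) (34.1849, 12) (19.6394, 12)]  |A|=56.7821
5. ⊥bis P0·P4 via (31.45,6.115): [(24.9604, 5.9366) (31.9061, 8.0064) (32.8692, 12) (19.6394, 12)]  |A|=52.9817
6. ⊥bis P0·P5 via (15.035,4.21): [(24.9604, 5.9366) (31.9061, 8.0064) (32.8692, 12) (19.6394, 12)]  |A|=52.9817
7. ⊥bis P0·P6 via (19.74,9.265): [(20.3364, 11.2057) (24.9604, 5.9366) (31.9061, 8.0064) (32.8692, 12) (20.5805, 12)]  |A|=52.6079
8. ⊥bis P0·P7 via (14.965,5.35): [(20.3364, 11.2057) (24.9604, 5.9366) (31.9061, 8.0064) (32.8692, 12) (20.5805, 12)]  |A|=52.6079
9. ⊥bis P0·P8 via (22.925,8.125): [(22.9476, 8.2302) (24.9604, 5.9366) (31.9061, 8.0064) (32.8692, 12) (23.7577, 12)]  |A|=45.2189
10. ⊥bis P0·P9 via (30.07,8.845): [(22.9476, 8.2302) (24.9604, 5.9366) (30.335, 7.5382) (29.4302, 12) (23.7577, 12)]  |A|=34.6352
11. canonical 5-gon: [(22.9476, 8.2302) (24.9604, 5.9366) (30.335, 7.5382) (29.4302, 12) (23.7577, 12)]
12. shoelace: 34.6352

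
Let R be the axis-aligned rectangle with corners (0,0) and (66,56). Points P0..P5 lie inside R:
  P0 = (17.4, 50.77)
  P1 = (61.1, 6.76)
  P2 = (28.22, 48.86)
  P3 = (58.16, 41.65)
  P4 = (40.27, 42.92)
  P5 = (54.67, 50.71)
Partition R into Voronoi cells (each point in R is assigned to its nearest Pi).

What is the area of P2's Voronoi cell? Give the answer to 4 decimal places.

1. box [0,66]×[0,56]: [(0, 0) (66, 0) (66, 56) (0, 56)]
2. ⊥bis P2·P0 via (22.81,49.815): [(14.0164, 0) (66, 0) (66, 56) (23.9018, 56)]  |A|=2634.2899
3. ⊥bis P2·P1 via (44.66,27.81): [(14.8103, 4.4975) (66, 44.4765) (66, 56) (23.9018, 56)]  |A|=1379.024
4. ⊥bis P2·P3 via (43.19,45.255): [(14.8103, 4.4975) (37.6753, 22.355) (45.7776, 56) (23.9018, 56)]  |A|=875.6321
5. ⊥bis P2·P4 via (34.245,45.89): [(15.3513, 7.5618) (39.2287, 56) (23.9018, 56)]  |A|=371.2034
6. ⊥bis P2·P5 via (41.445,49.785): [(15.3513, 7.5618) (39.2287, 56) (23.9018, 56)]  |A|=371.2034
7. canonical 3-gon: [(15.3513, 7.5618) (39.2287, 56) (23.9018, 56)]
8. shoelace: 371.2034

Area of P2's cell: 371.2034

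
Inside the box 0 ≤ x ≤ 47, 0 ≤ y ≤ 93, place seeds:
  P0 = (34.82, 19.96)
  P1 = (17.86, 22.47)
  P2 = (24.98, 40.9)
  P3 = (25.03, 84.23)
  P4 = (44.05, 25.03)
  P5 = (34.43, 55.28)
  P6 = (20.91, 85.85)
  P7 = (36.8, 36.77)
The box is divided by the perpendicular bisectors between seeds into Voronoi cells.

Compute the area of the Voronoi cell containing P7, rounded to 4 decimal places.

Area of P7's cell: 263.2235

1. box [0,47]×[0,93]: [(0, 0) (47, 0) (47, 93) (0, 93)]
2. ⊥bis P7·P0 via (35.81,28.365): [(0, 32.583) (47, 27.047) (47, 93) (0, 93)]  |A|=2969.697
3. ⊥bis P7·P1 via (27.33,29.62): [(0, 65.8179) (27.5423, 29.3388) (47, 27.047) (47, 93) (0, 93)]  |A|=2512.0135
4. ⊥bis P7·P2 via (30.89,38.835): [(27.5708, 29.3355) (47, 27.047) (47, 84.9416)]  |A|=562.4234
5. ⊥bis P7·P3 via (30.915,60.5): [(39.1757, 62.5486) (27.5708, 29.3355) (47, 27.047) (47, 64.4891)]  |A|=482.4103
6. ⊥bis P7·P4 via (40.425,30.9): [(39.1757, 62.5486) (27.5708, 29.3355) (36.2383, 28.3145) (47, 34.9604) (47, 64.4891)]  |A|=439.8297
7. ⊥bis P7·P5 via (35.615,46.025): [(33.2986, 45.7284) (27.5708, 29.3355) (36.2383, 28.3145) (47, 34.9604) (47, 47.4827)]  |A|=263.2235
8. ⊥bis P7·P6 via (28.855,61.31): [(33.2986, 45.7284) (27.5708, 29.3355) (36.2383, 28.3145) (47, 34.9604) (47, 47.4827)]  |A|=263.2235
9. canonical 5-gon: [(33.2986, 45.7284) (27.5708, 29.3355) (36.2383, 28.3145) (47, 34.9604) (47, 47.4827)]
10. shoelace: 263.2235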